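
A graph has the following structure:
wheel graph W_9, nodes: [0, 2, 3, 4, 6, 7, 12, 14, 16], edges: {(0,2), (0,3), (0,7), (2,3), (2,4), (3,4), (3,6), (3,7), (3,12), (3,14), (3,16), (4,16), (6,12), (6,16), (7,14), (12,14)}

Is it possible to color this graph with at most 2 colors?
No, G is not 2-colorable

The clique on vertices [0, 2, 3] has size 3 > 2, so it alone needs 3 colors.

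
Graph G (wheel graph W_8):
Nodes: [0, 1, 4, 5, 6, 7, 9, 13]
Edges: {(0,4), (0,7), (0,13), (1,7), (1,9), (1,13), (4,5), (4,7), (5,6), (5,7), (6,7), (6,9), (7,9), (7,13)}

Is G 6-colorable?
A valid 6-coloring: color 1: [7]; color 2: [4, 6, 13]; color 3: [0, 1, 5]; color 4: [9].
(χ(G) = 4 ≤ 6.)

Yes, G is 6-colorable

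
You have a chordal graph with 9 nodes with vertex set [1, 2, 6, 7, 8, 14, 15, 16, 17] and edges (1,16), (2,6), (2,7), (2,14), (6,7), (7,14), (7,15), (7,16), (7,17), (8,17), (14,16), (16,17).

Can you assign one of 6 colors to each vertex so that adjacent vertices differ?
A valid 6-coloring: color 1: [1, 7, 8]; color 2: [2, 15, 16]; color 3: [6, 14, 17].
(χ(G) = 3 ≤ 6.)

Yes, G is 6-colorable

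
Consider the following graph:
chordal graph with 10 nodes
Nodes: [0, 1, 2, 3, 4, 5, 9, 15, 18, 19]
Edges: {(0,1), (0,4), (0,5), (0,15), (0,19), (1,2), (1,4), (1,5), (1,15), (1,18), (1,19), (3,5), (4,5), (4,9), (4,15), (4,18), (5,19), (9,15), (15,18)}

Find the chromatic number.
χ(G) = 4

Clique number ω(G) = 4 (lower bound: χ ≥ ω).
The clique on [0, 1, 5, 19] has size 4, forcing χ ≥ 4, and the coloring below uses 4 colors, so χ(G) = 4.
A valid 4-coloring: color 1: [1, 3, 9]; color 2: [2, 4, 19]; color 3: [0, 18]; color 4: [5, 15].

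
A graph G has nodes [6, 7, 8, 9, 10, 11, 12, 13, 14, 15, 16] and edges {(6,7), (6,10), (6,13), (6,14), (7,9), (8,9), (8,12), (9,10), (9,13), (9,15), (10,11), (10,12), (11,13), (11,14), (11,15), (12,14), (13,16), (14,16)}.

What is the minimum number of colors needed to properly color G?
χ(G) = 2

Clique number ω(G) = 2 (lower bound: χ ≥ ω).
The graph is bipartite (no odd cycle), so 2 colors suffice: χ(G) = 2.
A valid 2-coloring: color 1: [6, 9, 11, 12, 16]; color 2: [7, 8, 10, 13, 14, 15].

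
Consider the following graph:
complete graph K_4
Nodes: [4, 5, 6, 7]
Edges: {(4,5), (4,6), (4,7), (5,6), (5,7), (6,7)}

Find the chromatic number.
χ(G) = 4

Clique number ω(G) = 4 (lower bound: χ ≥ ω).
The clique on [4, 5, 6, 7] has size 4, forcing χ ≥ 4, and the coloring below uses 4 colors, so χ(G) = 4.
A valid 4-coloring: color 1: [6]; color 2: [5]; color 3: [4]; color 4: [7].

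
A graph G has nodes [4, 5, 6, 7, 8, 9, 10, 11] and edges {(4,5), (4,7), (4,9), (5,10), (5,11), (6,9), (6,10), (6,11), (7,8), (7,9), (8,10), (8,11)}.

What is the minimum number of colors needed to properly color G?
χ(G) = 3

Clique number ω(G) = 3 (lower bound: χ ≥ ω).
The clique on [4, 7, 9] has size 3, forcing χ ≥ 3, and the coloring below uses 3 colors, so χ(G) = 3.
A valid 3-coloring: color 1: [9, 10, 11]; color 2: [4, 6, 8]; color 3: [5, 7].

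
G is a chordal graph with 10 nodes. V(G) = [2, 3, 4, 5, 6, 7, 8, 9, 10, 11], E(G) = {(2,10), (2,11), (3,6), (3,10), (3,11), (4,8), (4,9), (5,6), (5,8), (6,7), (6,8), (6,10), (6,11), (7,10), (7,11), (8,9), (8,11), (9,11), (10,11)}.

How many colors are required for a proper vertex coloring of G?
χ(G) = 4

Clique number ω(G) = 4 (lower bound: χ ≥ ω).
The clique on [3, 6, 10, 11] has size 4, forcing χ ≥ 4, and the coloring below uses 4 colors, so χ(G) = 4.
A valid 4-coloring: color 1: [4, 5, 11]; color 2: [2, 6, 9]; color 3: [8, 10]; color 4: [3, 7].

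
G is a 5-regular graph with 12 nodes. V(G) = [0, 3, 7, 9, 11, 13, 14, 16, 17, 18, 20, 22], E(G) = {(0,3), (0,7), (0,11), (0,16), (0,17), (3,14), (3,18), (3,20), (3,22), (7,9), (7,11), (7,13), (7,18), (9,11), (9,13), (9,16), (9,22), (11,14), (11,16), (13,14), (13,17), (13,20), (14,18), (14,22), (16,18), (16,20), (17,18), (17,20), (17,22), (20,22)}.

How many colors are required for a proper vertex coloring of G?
Clique number ω(G) = 3 (lower bound: χ ≥ ω).
The clique on [0, 11, 16] has size 3, forcing χ ≥ 3, and the coloring below uses 3 colors, so χ(G) = 3.
A valid 3-coloring: color 1: [3, 7, 16, 17]; color 2: [11, 13, 18, 22]; color 3: [0, 9, 14, 20].

χ(G) = 3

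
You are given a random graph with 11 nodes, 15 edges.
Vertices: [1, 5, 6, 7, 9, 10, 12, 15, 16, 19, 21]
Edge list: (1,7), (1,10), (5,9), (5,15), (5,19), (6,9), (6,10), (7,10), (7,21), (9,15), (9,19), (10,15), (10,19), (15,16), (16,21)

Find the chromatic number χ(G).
Clique number ω(G) = 3 (lower bound: χ ≥ ω).
The clique on [5, 9, 19] has size 3, forcing χ ≥ 3, and the coloring below uses 3 colors, so χ(G) = 3.
A valid 3-coloring: color 1: [9, 10, 12, 21]; color 2: [6, 7, 15, 19]; color 3: [1, 5, 16].

χ(G) = 3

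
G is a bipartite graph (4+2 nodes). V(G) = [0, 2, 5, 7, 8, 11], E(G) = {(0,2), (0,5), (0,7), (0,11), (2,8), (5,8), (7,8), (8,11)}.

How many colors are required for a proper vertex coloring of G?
Clique number ω(G) = 2 (lower bound: χ ≥ ω).
The graph is bipartite (no odd cycle), so 2 colors suffice: χ(G) = 2.
A valid 2-coloring: color 1: [0, 8]; color 2: [2, 5, 7, 11].

χ(G) = 2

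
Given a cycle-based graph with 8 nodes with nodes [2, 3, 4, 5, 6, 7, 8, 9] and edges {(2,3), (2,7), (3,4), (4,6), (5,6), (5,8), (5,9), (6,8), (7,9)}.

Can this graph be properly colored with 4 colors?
A valid 4-coloring: color 1: [3, 6, 7]; color 2: [2, 4, 5]; color 3: [8, 9].
(χ(G) = 3 ≤ 4.)

Yes, G is 4-colorable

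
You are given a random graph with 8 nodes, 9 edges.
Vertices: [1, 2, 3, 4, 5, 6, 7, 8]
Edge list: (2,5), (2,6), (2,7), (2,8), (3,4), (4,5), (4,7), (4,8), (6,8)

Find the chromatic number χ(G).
χ(G) = 3

Clique number ω(G) = 3 (lower bound: χ ≥ ω).
The clique on [2, 6, 8] has size 3, forcing χ ≥ 3, and the coloring below uses 3 colors, so χ(G) = 3.
A valid 3-coloring: color 1: [1, 2, 4]; color 2: [3, 5, 7, 8]; color 3: [6].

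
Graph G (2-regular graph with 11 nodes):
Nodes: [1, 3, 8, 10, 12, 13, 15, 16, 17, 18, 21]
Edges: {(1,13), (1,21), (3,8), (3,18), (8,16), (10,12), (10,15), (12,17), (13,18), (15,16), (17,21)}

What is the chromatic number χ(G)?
Clique number ω(G) = 2 (lower bound: χ ≥ ω).
Odd cycle [21, 1, 13, 18, 3, 8, 16, 15, 10, 12, 17] needs 3 colors (χ ≥ 3).
The coloring below uses 3 colors, so χ(G) = 3.
A valid 3-coloring: color 1: [8, 12, 13, 15, 21]; color 2: [1, 10, 16, 17, 18]; color 3: [3].

χ(G) = 3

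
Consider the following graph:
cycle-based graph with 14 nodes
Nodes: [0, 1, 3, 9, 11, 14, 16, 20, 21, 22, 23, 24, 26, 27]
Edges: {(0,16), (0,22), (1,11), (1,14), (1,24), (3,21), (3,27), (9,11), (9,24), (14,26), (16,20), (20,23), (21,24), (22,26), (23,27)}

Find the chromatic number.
Clique number ω(G) = 2 (lower bound: χ ≥ ω).
The graph is bipartite (no odd cycle), so 2 colors suffice: χ(G) = 2.
A valid 2-coloring: color 1: [3, 11, 14, 16, 22, 23, 24]; color 2: [0, 1, 9, 20, 21, 26, 27].

χ(G) = 2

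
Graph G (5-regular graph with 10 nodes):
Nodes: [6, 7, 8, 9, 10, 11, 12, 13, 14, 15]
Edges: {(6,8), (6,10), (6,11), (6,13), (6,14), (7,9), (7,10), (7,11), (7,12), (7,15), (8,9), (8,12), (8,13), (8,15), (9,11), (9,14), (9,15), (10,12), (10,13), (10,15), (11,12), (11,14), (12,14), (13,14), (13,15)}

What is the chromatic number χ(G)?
χ(G) = 4

Clique number ω(G) = 3 (lower bound: χ ≥ ω).
Odd cycle [10, 12, 11, 9, 15] needs 3 colors (χ ≥ 3).
Vertex 7 is adjacent to every vertex of [9, 10, 11, 12, 15], which already need 3 colors among themselves, so 7 needs a new color (χ ≥ 4).
The coloring below uses 4 colors, so χ(G) = 4.
A valid 4-coloring: color 1: [6, 12, 15]; color 2: [9, 10]; color 3: [11, 13]; color 4: [7, 8, 14].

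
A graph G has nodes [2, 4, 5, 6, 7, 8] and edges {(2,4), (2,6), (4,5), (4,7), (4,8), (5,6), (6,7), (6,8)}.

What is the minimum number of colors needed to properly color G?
Clique number ω(G) = 2 (lower bound: χ ≥ ω).
The graph is bipartite (no odd cycle), so 2 colors suffice: χ(G) = 2.
A valid 2-coloring: color 1: [4, 6]; color 2: [2, 5, 7, 8].

χ(G) = 2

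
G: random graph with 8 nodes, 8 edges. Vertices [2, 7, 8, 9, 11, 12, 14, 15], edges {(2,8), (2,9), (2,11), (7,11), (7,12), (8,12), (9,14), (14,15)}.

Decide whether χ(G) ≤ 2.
Odd cycle [2, 11, 7, 12, 8] needs 3 colors (χ ≥ 3).
Hence χ(G) ≥ 3 > 2, so no proper 2-coloring exists.

No, G is not 2-colorable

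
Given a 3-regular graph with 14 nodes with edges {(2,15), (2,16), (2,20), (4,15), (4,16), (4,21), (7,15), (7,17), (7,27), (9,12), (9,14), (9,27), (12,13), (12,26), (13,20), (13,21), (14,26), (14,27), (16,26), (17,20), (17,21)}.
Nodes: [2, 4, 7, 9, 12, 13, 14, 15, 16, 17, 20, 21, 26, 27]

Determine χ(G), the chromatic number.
χ(G) = 3

Clique number ω(G) = 3 (lower bound: χ ≥ ω).
The clique on [9, 14, 27] has size 3, forcing χ ≥ 3, and the coloring below uses 3 colors, so χ(G) = 3.
A valid 3-coloring: color 1: [2, 4, 7, 9, 13, 26]; color 2: [12, 14, 15, 16, 20, 21]; color 3: [17, 27].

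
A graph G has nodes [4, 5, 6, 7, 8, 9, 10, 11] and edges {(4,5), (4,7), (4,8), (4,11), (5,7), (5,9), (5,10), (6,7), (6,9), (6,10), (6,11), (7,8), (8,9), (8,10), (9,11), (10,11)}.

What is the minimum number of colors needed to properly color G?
Clique number ω(G) = 3 (lower bound: χ ≥ ω).
The clique on [6, 9, 11] has size 3, forcing χ ≥ 3, and the coloring below uses 3 colors, so χ(G) = 3.
A valid 3-coloring: color 1: [7, 11]; color 2: [4, 9, 10]; color 3: [5, 6, 8].

χ(G) = 3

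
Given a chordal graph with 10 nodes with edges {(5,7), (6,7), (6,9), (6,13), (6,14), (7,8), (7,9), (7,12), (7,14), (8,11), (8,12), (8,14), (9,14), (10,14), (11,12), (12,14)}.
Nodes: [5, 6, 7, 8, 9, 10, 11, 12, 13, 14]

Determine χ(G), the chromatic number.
Clique number ω(G) = 4 (lower bound: χ ≥ ω).
The clique on [7, 8, 12, 14] has size 4, forcing χ ≥ 4, and the coloring below uses 4 colors, so χ(G) = 4.
A valid 4-coloring: color 1: [7, 10, 11, 13]; color 2: [5, 14]; color 3: [6, 12]; color 4: [8, 9].

χ(G) = 4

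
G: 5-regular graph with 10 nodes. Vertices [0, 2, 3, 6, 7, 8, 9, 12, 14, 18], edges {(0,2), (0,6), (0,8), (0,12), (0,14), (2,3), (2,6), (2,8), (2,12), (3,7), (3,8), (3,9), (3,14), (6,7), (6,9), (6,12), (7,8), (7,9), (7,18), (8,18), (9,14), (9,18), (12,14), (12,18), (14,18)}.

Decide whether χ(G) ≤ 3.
The clique on vertices [0, 2, 6, 12] has size 4 > 3, so it alone needs 4 colors.

No, G is not 3-colorable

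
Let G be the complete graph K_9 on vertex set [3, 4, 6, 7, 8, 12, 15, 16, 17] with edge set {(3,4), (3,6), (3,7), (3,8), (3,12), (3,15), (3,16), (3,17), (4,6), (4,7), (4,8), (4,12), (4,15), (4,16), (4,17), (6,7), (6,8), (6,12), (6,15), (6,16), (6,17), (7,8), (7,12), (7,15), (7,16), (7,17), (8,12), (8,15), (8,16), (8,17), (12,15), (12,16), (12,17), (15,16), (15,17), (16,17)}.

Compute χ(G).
Clique number ω(G) = 9 (lower bound: χ ≥ ω).
The clique on [3, 4, 6, 7, 8, 12, 15, 16, 17] has size 9, forcing χ ≥ 9, and the coloring below uses 9 colors, so χ(G) = 9.
A valid 9-coloring: color 1: [3]; color 2: [15]; color 3: [6]; color 4: [4]; color 5: [7]; color 6: [17]; color 7: [8]; color 8: [16]; color 9: [12].

χ(G) = 9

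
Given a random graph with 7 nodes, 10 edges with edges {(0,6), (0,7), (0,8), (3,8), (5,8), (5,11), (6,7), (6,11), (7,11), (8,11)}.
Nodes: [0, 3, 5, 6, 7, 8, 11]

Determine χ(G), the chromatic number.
Clique number ω(G) = 3 (lower bound: χ ≥ ω).
The clique on [5, 8, 11] has size 3, forcing χ ≥ 3, and the coloring below uses 3 colors, so χ(G) = 3.
A valid 3-coloring: color 1: [7, 8]; color 2: [0, 3, 11]; color 3: [5, 6].

χ(G) = 3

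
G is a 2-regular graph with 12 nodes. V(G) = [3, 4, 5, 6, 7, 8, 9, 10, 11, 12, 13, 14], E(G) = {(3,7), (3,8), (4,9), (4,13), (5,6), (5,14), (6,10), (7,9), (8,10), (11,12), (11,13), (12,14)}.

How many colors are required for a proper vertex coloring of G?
Clique number ω(G) = 2 (lower bound: χ ≥ ω).
The graph is bipartite (no odd cycle), so 2 colors suffice: χ(G) = 2.
A valid 2-coloring: color 1: [3, 5, 9, 10, 12, 13]; color 2: [4, 6, 7, 8, 11, 14].

χ(G) = 2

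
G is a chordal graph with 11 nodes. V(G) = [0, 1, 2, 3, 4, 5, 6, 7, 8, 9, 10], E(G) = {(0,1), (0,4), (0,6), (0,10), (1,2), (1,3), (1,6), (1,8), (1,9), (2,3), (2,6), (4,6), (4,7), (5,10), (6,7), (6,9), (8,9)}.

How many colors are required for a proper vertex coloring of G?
χ(G) = 3

Clique number ω(G) = 3 (lower bound: χ ≥ ω).
The clique on [1, 8, 9] has size 3, forcing χ ≥ 3, and the coloring below uses 3 colors, so χ(G) = 3.
A valid 3-coloring: color 1: [3, 6, 8, 10]; color 2: [1, 4, 5]; color 3: [0, 2, 7, 9].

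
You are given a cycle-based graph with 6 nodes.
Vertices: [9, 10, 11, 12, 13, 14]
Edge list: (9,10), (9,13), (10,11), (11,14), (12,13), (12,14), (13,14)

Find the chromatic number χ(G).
Clique number ω(G) = 3 (lower bound: χ ≥ ω).
The clique on [12, 13, 14] has size 3, forcing χ ≥ 3, and the coloring below uses 3 colors, so χ(G) = 3.
A valid 3-coloring: color 1: [11, 13]; color 2: [10, 14]; color 3: [9, 12].

χ(G) = 3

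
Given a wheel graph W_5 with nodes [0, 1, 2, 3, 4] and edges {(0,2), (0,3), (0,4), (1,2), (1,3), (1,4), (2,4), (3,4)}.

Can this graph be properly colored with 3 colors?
A valid 3-coloring: color 1: [4]; color 2: [2, 3]; color 3: [0, 1].
(χ(G) = 3 ≤ 3.)

Yes, G is 3-colorable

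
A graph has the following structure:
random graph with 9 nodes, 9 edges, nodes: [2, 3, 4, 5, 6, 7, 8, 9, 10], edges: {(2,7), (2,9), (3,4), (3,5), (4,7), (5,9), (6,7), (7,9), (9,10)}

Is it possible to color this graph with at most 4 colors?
Yes, G is 4-colorable

A valid 4-coloring: color 1: [3, 7, 8, 10]; color 2: [4, 6, 9]; color 3: [2, 5].
(χ(G) = 3 ≤ 4.)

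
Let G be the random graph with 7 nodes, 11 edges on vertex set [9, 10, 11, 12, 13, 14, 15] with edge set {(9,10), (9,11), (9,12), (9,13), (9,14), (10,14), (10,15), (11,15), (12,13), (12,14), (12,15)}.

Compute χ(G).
χ(G) = 3

Clique number ω(G) = 3 (lower bound: χ ≥ ω).
The clique on [9, 10, 14] has size 3, forcing χ ≥ 3, and the coloring below uses 3 colors, so χ(G) = 3.
A valid 3-coloring: color 1: [9, 15]; color 2: [10, 11, 12]; color 3: [13, 14].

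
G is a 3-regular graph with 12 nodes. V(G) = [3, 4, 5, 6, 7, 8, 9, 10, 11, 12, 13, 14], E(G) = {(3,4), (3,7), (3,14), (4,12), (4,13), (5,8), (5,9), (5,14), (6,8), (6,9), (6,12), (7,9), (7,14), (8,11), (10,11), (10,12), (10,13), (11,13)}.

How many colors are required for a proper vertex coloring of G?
χ(G) = 3

Clique number ω(G) = 3 (lower bound: χ ≥ ω).
The clique on [3, 7, 14] has size 3, forcing χ ≥ 3, and the coloring below uses 3 colors, so χ(G) = 3.
A valid 3-coloring: color 1: [8, 9, 12, 13, 14]; color 2: [3, 5, 6, 10]; color 3: [4, 7, 11].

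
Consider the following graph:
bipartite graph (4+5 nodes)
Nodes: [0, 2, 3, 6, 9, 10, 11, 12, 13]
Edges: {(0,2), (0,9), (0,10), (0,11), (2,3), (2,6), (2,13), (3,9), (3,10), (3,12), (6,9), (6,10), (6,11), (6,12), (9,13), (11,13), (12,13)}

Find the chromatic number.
Clique number ω(G) = 2 (lower bound: χ ≥ ω).
The graph is bipartite (no odd cycle), so 2 colors suffice: χ(G) = 2.
A valid 2-coloring: color 1: [0, 3, 6, 13]; color 2: [2, 9, 10, 11, 12].

χ(G) = 2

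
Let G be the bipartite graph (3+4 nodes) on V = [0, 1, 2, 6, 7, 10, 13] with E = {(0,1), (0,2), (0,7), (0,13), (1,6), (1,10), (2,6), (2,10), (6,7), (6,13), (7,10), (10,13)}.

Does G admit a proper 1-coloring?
Edge (0,1) forces its endpoints to differ, so 1 color is not enough.

No, G is not 1-colorable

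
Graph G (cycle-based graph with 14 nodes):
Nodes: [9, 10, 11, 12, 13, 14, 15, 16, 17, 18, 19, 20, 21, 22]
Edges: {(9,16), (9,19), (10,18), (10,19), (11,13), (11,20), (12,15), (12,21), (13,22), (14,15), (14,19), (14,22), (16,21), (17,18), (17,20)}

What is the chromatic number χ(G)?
Clique number ω(G) = 2 (lower bound: χ ≥ ω).
Odd cycle [16, 21, 12, 15, 14, 19, 9] needs 3 colors (χ ≥ 3).
The coloring below uses 3 colors, so χ(G) = 3.
A valid 3-coloring: color 1: [13, 15, 18, 19, 20, 21]; color 2: [10, 11, 12, 14, 16, 17]; color 3: [9, 22].

χ(G) = 3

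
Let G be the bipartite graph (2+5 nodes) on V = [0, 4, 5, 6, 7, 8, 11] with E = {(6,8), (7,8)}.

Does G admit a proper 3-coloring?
A valid 3-coloring: color 1: [0, 4, 5, 8, 11]; color 2: [6, 7].
(χ(G) = 2 ≤ 3.)

Yes, G is 3-colorable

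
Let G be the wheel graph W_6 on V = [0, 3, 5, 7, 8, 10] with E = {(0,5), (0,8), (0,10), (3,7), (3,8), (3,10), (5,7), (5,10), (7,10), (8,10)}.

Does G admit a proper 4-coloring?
A valid 4-coloring: color 1: [10]; color 2: [5, 8]; color 3: [0, 7]; color 4: [3].
(χ(G) = 4 ≤ 4.)

Yes, G is 4-colorable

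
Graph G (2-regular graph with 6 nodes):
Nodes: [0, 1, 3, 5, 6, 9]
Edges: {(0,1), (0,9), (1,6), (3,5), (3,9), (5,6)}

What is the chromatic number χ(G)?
Clique number ω(G) = 2 (lower bound: χ ≥ ω).
The graph is bipartite (no odd cycle), so 2 colors suffice: χ(G) = 2.
A valid 2-coloring: color 1: [0, 3, 6]; color 2: [1, 5, 9].

χ(G) = 2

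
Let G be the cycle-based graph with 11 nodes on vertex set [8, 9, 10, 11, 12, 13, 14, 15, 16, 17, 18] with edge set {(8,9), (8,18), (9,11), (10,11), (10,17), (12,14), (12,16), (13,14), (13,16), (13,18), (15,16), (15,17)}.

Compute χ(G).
χ(G) = 3

Clique number ω(G) = 2 (lower bound: χ ≥ ω).
Odd cycle [8, 18, 13, 16, 15, 17, 10, 11, 9] needs 3 colors (χ ≥ 3).
The coloring below uses 3 colors, so χ(G) = 3.
A valid 3-coloring: color 1: [8, 11, 12, 13, 15]; color 2: [9, 14, 16, 17, 18]; color 3: [10].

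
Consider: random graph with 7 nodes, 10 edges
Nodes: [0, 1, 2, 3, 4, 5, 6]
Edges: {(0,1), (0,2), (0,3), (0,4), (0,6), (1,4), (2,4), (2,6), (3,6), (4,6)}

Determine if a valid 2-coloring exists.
The clique on vertices [0, 2, 4, 6] has size 4 > 2, so it alone needs 4 colors.

No, G is not 2-colorable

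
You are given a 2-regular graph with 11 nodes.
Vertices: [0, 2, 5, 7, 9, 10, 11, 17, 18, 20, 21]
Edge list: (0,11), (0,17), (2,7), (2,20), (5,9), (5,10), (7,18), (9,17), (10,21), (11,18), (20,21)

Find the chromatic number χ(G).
χ(G) = 3

Clique number ω(G) = 2 (lower bound: χ ≥ ω).
Odd cycle [5, 9, 17, 0, 11, 18, 7, 2, 20, 21, 10] needs 3 colors (χ ≥ 3).
The coloring below uses 3 colors, so χ(G) = 3.
A valid 3-coloring: color 1: [2, 5, 11, 17, 21]; color 2: [0, 7, 9, 10, 20]; color 3: [18].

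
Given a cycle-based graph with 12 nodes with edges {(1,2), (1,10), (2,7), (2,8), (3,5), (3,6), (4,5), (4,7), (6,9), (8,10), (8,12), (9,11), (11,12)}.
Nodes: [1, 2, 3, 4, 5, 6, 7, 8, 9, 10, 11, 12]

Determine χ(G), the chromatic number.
χ(G) = 2

Clique number ω(G) = 2 (lower bound: χ ≥ ω).
The graph is bipartite (no odd cycle), so 2 colors suffice: χ(G) = 2.
A valid 2-coloring: color 1: [2, 3, 4, 9, 10, 12]; color 2: [1, 5, 6, 7, 8, 11].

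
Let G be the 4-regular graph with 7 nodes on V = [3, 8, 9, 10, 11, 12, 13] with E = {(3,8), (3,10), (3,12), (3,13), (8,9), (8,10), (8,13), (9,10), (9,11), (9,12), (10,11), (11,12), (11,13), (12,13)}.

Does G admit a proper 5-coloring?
A valid 5-coloring: color 1: [3, 11]; color 2: [10, 13]; color 3: [8, 12]; color 4: [9].
(χ(G) = 4 ≤ 5.)

Yes, G is 5-colorable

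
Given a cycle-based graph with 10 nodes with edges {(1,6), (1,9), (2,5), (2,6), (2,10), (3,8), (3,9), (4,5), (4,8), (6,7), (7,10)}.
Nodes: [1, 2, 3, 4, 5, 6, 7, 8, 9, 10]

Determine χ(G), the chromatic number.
χ(G) = 2

Clique number ω(G) = 2 (lower bound: χ ≥ ω).
The graph is bipartite (no odd cycle), so 2 colors suffice: χ(G) = 2.
A valid 2-coloring: color 1: [5, 6, 8, 9, 10]; color 2: [1, 2, 3, 4, 7].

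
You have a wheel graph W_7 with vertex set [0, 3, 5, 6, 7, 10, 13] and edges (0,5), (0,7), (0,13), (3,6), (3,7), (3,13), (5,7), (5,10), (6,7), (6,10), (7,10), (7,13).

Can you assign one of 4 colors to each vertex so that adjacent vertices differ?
Yes, G is 4-colorable

A valid 4-coloring: color 1: [7]; color 2: [0, 3, 10]; color 3: [5, 6, 13].
(χ(G) = 3 ≤ 4.)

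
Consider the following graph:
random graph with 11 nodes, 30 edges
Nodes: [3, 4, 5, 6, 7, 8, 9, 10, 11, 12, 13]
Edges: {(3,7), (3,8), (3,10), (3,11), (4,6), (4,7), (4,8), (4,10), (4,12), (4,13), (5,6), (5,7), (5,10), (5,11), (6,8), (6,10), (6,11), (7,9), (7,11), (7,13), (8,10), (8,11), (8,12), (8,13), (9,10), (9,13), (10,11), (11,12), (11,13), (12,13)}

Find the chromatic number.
χ(G) = 4

Clique number ω(G) = 4 (lower bound: χ ≥ ω).
The clique on [3, 8, 10, 11] has size 4, forcing χ ≥ 4, and the coloring below uses 4 colors, so χ(G) = 4.
A valid 4-coloring: color 1: [4, 9, 11]; color 2: [7, 10, 12]; color 3: [5, 8]; color 4: [3, 6, 13].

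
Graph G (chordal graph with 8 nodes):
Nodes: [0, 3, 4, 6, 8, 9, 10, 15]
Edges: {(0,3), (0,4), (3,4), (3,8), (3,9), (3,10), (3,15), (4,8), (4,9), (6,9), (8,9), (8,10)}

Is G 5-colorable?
A valid 5-coloring: color 1: [3, 6]; color 2: [0, 9, 10, 15]; color 3: [8]; color 4: [4].
(χ(G) = 4 ≤ 5.)

Yes, G is 5-colorable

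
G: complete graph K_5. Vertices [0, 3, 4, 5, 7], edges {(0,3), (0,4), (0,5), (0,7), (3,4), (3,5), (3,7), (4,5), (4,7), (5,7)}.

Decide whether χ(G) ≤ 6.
Yes, G is 6-colorable

A valid 6-coloring: color 1: [5]; color 2: [3]; color 3: [7]; color 4: [4]; color 5: [0].
(χ(G) = 5 ≤ 6.)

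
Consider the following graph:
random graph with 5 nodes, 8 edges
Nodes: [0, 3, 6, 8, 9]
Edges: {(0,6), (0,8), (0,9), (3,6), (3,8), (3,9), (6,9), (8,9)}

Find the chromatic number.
Clique number ω(G) = 3 (lower bound: χ ≥ ω).
The clique on [0, 8, 9] has size 3, forcing χ ≥ 3, and the coloring below uses 3 colors, so χ(G) = 3.
A valid 3-coloring: color 1: [9]; color 2: [6, 8]; color 3: [0, 3].

χ(G) = 3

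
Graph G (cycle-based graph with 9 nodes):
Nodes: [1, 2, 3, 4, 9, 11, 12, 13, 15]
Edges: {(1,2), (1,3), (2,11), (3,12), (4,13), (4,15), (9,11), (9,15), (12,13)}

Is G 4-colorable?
A valid 4-coloring: color 1: [3, 11, 13, 15]; color 2: [1, 4, 9, 12]; color 3: [2].
(χ(G) = 3 ≤ 4.)

Yes, G is 4-colorable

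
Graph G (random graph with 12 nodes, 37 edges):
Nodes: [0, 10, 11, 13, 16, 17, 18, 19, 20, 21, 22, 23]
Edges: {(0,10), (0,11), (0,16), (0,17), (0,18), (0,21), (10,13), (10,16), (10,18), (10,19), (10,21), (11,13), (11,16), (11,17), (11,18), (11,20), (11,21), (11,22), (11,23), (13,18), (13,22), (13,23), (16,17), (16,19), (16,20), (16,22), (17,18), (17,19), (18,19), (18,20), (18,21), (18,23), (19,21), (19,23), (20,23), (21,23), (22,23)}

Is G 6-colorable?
Yes, G is 6-colorable

A valid 6-coloring: color 1: [16, 18]; color 2: [10, 11]; color 3: [0, 23]; color 4: [17, 20, 21, 22]; color 5: [13, 19].
(χ(G) = 5 ≤ 6.)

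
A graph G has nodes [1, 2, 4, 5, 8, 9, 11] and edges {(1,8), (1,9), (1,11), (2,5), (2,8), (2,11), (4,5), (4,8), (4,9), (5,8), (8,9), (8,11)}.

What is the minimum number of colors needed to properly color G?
χ(G) = 3

Clique number ω(G) = 3 (lower bound: χ ≥ ω).
The clique on [1, 8, 9] has size 3, forcing χ ≥ 3, and the coloring below uses 3 colors, so χ(G) = 3.
A valid 3-coloring: color 1: [8]; color 2: [1, 2, 4]; color 3: [5, 9, 11].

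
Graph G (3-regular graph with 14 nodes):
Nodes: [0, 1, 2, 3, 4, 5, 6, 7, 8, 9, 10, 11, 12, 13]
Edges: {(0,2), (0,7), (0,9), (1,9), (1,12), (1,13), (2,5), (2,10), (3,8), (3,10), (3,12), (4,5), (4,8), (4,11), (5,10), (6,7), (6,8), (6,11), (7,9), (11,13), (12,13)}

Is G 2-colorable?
The clique on vertices [0, 7, 9] has size 3 > 2, so it alone needs 3 colors.

No, G is not 2-colorable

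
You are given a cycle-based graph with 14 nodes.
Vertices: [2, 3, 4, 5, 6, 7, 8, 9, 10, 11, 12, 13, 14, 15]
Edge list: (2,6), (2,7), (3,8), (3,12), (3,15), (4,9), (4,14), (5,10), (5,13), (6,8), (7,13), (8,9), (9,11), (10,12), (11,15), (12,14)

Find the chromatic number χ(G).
Clique number ω(G) = 2 (lower bound: χ ≥ ω).
Odd cycle [15, 11, 9, 4, 14, 12, 3] needs 3 colors (χ ≥ 3).
The coloring below uses 3 colors, so χ(G) = 3.
A valid 3-coloring: color 1: [2, 4, 5, 8, 12, 15]; color 2: [3, 6, 7, 9, 10, 14]; color 3: [11, 13].

χ(G) = 3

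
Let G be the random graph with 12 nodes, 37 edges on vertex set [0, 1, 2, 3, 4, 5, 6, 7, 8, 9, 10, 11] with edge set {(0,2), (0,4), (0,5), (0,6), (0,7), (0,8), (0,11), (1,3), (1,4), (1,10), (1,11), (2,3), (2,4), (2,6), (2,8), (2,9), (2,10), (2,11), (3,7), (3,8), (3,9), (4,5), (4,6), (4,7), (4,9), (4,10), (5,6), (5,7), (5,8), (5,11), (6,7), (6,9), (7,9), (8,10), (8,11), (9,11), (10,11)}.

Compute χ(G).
χ(G) = 5

Clique number ω(G) = 5 (lower bound: χ ≥ ω).
The clique on [0, 4, 5, 6, 7] has size 5, forcing χ ≥ 5, and the coloring below uses 5 colors, so χ(G) = 5.
A valid 5-coloring: color 1: [3, 4, 11]; color 2: [1, 2, 5]; color 3: [0, 9, 10]; color 4: [6, 8]; color 5: [7].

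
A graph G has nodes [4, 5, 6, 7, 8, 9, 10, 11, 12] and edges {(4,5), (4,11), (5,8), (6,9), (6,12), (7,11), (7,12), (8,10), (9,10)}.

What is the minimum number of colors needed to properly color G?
χ(G) = 3

Clique number ω(G) = 2 (lower bound: χ ≥ ω).
Odd cycle [5, 8, 10, 9, 6, 12, 7, 11, 4] needs 3 colors (χ ≥ 3).
The coloring below uses 3 colors, so χ(G) = 3.
A valid 3-coloring: color 1: [5, 6, 10, 11]; color 2: [4, 8, 9, 12]; color 3: [7].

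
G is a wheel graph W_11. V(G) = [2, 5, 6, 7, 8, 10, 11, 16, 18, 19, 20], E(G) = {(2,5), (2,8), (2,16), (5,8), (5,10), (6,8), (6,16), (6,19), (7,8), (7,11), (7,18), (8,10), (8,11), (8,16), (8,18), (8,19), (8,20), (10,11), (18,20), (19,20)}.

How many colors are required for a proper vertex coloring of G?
Clique number ω(G) = 3 (lower bound: χ ≥ ω).
The clique on [2, 8, 16] has size 3, forcing χ ≥ 3, and the coloring below uses 3 colors, so χ(G) = 3.
A valid 3-coloring: color 1: [8]; color 2: [5, 11, 16, 18, 19]; color 3: [2, 6, 7, 10, 20].

χ(G) = 3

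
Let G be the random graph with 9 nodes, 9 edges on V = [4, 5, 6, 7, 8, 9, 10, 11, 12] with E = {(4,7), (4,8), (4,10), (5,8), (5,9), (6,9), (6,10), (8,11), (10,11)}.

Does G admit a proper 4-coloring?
A valid 4-coloring: color 1: [4, 5, 6, 11, 12]; color 2: [7, 8, 9, 10].
(χ(G) = 2 ≤ 4.)

Yes, G is 4-colorable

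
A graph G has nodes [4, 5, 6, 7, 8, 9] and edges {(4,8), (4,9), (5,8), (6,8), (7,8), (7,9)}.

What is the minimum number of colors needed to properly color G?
χ(G) = 2

Clique number ω(G) = 2 (lower bound: χ ≥ ω).
The graph is bipartite (no odd cycle), so 2 colors suffice: χ(G) = 2.
A valid 2-coloring: color 1: [8, 9]; color 2: [4, 5, 6, 7].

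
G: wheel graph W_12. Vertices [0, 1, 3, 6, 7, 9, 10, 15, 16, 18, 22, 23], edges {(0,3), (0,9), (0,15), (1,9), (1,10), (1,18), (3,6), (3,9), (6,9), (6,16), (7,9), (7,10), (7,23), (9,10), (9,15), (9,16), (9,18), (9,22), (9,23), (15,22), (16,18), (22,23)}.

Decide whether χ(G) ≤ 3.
No, G is not 3-colorable

Odd cycle [18, 1, 10, 7, 23, 22, 15, 0, 3, 6, 16] needs 3 colors (χ ≥ 3).
Vertex 9 is adjacent to every vertex of [0, 1, 3, 6, 7, 10, 15, 16, 18, 22, 23], which already need 3 colors among themselves, so 9 needs a new color (χ ≥ 4).
Hence χ(G) ≥ 4 > 3, so no proper 3-coloring exists.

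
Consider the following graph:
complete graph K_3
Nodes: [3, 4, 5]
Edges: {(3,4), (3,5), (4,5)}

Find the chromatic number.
Clique number ω(G) = 3 (lower bound: χ ≥ ω).
The clique on [3, 4, 5] has size 3, forcing χ ≥ 3, and the coloring below uses 3 colors, so χ(G) = 3.
A valid 3-coloring: color 1: [4]; color 2: [3]; color 3: [5].

χ(G) = 3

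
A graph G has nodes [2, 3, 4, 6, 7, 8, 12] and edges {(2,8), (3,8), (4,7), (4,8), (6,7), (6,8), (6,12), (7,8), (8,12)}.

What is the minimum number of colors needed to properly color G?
χ(G) = 3

Clique number ω(G) = 3 (lower bound: χ ≥ ω).
The clique on [4, 7, 8] has size 3, forcing χ ≥ 3, and the coloring below uses 3 colors, so χ(G) = 3.
A valid 3-coloring: color 1: [8]; color 2: [2, 3, 4, 6]; color 3: [7, 12].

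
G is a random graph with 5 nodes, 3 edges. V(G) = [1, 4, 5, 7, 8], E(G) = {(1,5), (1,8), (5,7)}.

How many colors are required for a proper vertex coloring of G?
χ(G) = 2

Clique number ω(G) = 2 (lower bound: χ ≥ ω).
The graph is bipartite (no odd cycle), so 2 colors suffice: χ(G) = 2.
A valid 2-coloring: color 1: [1, 4, 7]; color 2: [5, 8].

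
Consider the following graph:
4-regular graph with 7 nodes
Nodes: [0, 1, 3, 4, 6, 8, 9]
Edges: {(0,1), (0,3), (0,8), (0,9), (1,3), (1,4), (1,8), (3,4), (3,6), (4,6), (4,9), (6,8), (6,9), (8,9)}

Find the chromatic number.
χ(G) = 4

Clique number ω(G) = 3 (lower bound: χ ≥ ω).
Suppose a proper 3-coloring c exists. The clique [0, 1, 3] takes 3 distinct colors; by symmetry let c(0) = 1, c(1) = 2, c(3) = 3.
- Vertex 4: neighbors [1, 3] already have colors [2, 3] ⇒ c(4) = 1.
- Vertex 6: neighbors [4, 3] already have colors [1, 3] ⇒ c(6) = 2.
- Vertex 8: neighbors [0, 1] already have colors [1, 2] ⇒ c(8) = 3.
- Vertex 9: neighbors [0, 6, 8] already have colors [1, 2, 3] — all 3 colors blocked. Contradiction.
The forced assignments end in a contradiction, so G has no proper 3-coloring (χ ≥ 4).
The coloring below uses 4 colors, so χ(G) = 4.
A valid 4-coloring: color 1: [1, 6]; color 2: [3, 8]; color 3: [0, 4]; color 4: [9].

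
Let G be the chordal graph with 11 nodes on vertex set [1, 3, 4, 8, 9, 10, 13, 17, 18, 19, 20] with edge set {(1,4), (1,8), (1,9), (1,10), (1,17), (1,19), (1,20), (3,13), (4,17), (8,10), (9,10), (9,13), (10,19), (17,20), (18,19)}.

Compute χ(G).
Clique number ω(G) = 3 (lower bound: χ ≥ ω).
The clique on [1, 17, 20] has size 3, forcing χ ≥ 3, and the coloring below uses 3 colors, so χ(G) = 3.
A valid 3-coloring: color 1: [1, 13, 18]; color 2: [3, 10, 17]; color 3: [4, 8, 9, 19, 20].

χ(G) = 3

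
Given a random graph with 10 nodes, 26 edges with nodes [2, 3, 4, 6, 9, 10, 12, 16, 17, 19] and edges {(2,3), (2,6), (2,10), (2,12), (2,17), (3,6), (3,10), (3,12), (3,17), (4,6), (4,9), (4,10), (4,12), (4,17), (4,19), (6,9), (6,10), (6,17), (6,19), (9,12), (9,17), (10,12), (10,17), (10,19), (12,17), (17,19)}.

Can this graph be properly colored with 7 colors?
Yes, G is 7-colorable

A valid 7-coloring: color 1: [16, 17]; color 2: [9, 10]; color 3: [6, 12]; color 4: [2, 4]; color 5: [3, 19].
(χ(G) = 5 ≤ 7.)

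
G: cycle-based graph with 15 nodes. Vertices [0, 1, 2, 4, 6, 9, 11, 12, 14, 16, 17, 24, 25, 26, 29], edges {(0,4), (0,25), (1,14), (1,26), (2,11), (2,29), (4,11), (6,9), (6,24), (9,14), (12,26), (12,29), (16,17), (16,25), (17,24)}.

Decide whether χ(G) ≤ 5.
A valid 5-coloring: color 1: [0, 1, 9, 11, 16, 24, 29]; color 2: [2, 4, 6, 14, 17, 25, 26]; color 3: [12].
(χ(G) = 3 ≤ 5.)

Yes, G is 5-colorable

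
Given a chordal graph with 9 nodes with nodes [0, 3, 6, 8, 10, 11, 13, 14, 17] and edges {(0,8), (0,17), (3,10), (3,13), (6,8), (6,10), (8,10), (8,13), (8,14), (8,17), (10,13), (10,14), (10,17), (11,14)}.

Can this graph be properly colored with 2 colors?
The clique on vertices [0, 8, 17] has size 3 > 2, so it alone needs 3 colors.

No, G is not 2-colorable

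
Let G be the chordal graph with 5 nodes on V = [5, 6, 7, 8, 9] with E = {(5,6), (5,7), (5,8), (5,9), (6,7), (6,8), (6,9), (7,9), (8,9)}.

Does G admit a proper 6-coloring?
A valid 6-coloring: color 1: [5]; color 2: [9]; color 3: [6]; color 4: [7, 8].
(χ(G) = 4 ≤ 6.)

Yes, G is 6-colorable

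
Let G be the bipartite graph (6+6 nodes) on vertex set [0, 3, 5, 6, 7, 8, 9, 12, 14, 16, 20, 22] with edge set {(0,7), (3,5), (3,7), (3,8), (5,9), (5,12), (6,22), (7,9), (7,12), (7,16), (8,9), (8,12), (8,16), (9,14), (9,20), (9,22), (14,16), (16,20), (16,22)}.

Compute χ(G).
Clique number ω(G) = 2 (lower bound: χ ≥ ω).
The graph is bipartite (no odd cycle), so 2 colors suffice: χ(G) = 2.
A valid 2-coloring: color 1: [0, 3, 6, 9, 12, 16]; color 2: [5, 7, 8, 14, 20, 22].

χ(G) = 2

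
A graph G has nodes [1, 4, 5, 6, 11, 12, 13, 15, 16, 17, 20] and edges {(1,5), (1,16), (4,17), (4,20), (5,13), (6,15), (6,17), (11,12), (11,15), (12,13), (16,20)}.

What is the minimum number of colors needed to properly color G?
χ(G) = 3

Clique number ω(G) = 2 (lower bound: χ ≥ ω).
Odd cycle [4, 17, 6, 15, 11, 12, 13, 5, 1, 16, 20] needs 3 colors (χ ≥ 3).
The coloring below uses 3 colors, so χ(G) = 3.
A valid 3-coloring: color 1: [4, 6, 11, 13, 16]; color 2: [5, 12, 15, 17, 20]; color 3: [1].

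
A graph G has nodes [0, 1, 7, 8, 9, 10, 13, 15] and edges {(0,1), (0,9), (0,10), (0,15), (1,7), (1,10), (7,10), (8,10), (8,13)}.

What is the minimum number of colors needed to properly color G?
Clique number ω(G) = 3 (lower bound: χ ≥ ω).
The clique on [0, 1, 10] has size 3, forcing χ ≥ 3, and the coloring below uses 3 colors, so χ(G) = 3.
A valid 3-coloring: color 1: [9, 10, 13, 15]; color 2: [0, 7, 8]; color 3: [1].

χ(G) = 3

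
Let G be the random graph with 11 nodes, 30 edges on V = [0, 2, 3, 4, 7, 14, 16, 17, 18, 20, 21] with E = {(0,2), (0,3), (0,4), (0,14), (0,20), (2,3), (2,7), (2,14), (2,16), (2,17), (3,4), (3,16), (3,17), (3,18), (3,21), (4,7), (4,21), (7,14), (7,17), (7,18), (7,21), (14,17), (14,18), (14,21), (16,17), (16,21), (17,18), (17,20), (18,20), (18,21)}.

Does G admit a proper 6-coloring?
Yes, G is 6-colorable

A valid 6-coloring: color 1: [0, 17, 21]; color 2: [3, 7, 20]; color 3: [2, 4, 18]; color 4: [14, 16].
(χ(G) = 4 ≤ 6.)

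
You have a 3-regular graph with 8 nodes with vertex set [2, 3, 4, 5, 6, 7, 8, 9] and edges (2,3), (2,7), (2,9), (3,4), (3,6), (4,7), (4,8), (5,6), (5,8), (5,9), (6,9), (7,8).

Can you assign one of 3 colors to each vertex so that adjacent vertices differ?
A valid 3-coloring: color 1: [2, 4, 6]; color 2: [3, 8, 9]; color 3: [5, 7].
(χ(G) = 3 ≤ 3.)

Yes, G is 3-colorable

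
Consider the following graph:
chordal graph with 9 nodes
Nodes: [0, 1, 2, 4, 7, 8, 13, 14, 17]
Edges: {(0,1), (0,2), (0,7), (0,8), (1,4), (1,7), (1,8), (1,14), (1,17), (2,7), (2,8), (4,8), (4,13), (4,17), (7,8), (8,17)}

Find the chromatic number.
Clique number ω(G) = 4 (lower bound: χ ≥ ω).
The clique on [0, 1, 7, 8] has size 4, forcing χ ≥ 4, and the coloring below uses 4 colors, so χ(G) = 4.
A valid 4-coloring: color 1: [8, 13, 14]; color 2: [1, 2]; color 3: [4, 7]; color 4: [0, 17].

χ(G) = 4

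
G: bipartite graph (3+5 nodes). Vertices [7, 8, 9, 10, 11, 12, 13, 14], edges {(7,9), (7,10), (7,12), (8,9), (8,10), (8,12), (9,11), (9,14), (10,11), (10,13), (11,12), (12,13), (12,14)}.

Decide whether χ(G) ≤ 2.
Yes, G is 2-colorable

A valid 2-coloring: color 1: [9, 10, 12]; color 2: [7, 8, 11, 13, 14].
(χ(G) = 2 ≤ 2.)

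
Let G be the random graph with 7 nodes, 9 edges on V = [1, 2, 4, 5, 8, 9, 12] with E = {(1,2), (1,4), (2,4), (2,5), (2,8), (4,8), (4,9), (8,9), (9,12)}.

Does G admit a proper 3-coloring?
A valid 3-coloring: color 1: [2, 9]; color 2: [4, 5, 12]; color 3: [1, 8].
(χ(G) = 3 ≤ 3.)

Yes, G is 3-colorable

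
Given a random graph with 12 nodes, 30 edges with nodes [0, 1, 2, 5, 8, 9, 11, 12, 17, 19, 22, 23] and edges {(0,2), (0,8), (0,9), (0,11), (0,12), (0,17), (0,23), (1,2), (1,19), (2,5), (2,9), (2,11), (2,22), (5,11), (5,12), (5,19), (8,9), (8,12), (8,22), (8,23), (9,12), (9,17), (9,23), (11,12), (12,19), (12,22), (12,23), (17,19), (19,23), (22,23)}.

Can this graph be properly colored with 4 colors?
No, G is not 4-colorable

The clique on vertices [0, 8, 9, 12, 23] has size 5 > 4, so it alone needs 5 colors.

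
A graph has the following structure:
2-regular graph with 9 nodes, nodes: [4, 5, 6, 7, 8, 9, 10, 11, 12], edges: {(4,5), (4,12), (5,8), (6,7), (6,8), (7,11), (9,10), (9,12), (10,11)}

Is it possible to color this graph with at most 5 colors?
Yes, G is 5-colorable

A valid 5-coloring: color 1: [5, 7, 10, 12]; color 2: [4, 6, 9, 11]; color 3: [8].
(χ(G) = 3 ≤ 5.)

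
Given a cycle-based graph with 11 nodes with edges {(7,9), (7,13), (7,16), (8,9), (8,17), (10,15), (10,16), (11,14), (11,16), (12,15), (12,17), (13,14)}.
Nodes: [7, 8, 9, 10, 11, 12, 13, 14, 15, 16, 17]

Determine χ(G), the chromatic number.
Clique number ω(G) = 2 (lower bound: χ ≥ ω).
Odd cycle [13, 14, 11, 16, 7] needs 3 colors (χ ≥ 3).
The coloring below uses 3 colors, so χ(G) = 3.
A valid 3-coloring: color 1: [7, 8, 10, 12, 14]; color 2: [9, 13, 15, 16, 17]; color 3: [11].

χ(G) = 3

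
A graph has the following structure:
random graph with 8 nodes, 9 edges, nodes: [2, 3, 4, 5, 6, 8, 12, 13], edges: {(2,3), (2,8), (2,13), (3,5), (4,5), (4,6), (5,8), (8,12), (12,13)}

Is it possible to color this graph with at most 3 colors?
Yes, G is 3-colorable

A valid 3-coloring: color 1: [2, 5, 6, 12]; color 2: [3, 4, 8, 13].
(χ(G) = 2 ≤ 3.)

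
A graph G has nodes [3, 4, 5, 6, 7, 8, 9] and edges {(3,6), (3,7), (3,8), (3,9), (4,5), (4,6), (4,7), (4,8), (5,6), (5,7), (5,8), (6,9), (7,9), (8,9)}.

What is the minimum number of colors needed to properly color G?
χ(G) = 3

Clique number ω(G) = 3 (lower bound: χ ≥ ω).
The clique on [3, 8, 9] has size 3, forcing χ ≥ 3, and the coloring below uses 3 colors, so χ(G) = 3.
A valid 3-coloring: color 1: [4, 9]; color 2: [3, 5]; color 3: [6, 7, 8].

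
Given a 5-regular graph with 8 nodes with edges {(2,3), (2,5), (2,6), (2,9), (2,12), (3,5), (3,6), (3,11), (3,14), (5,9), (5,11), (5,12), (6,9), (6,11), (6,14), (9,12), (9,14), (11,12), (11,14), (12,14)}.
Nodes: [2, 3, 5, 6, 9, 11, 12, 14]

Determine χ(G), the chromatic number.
χ(G) = 4

Clique number ω(G) = 4 (lower bound: χ ≥ ω).
The clique on [2, 5, 9, 12] has size 4, forcing χ ≥ 4, and the coloring below uses 4 colors, so χ(G) = 4.
A valid 4-coloring: color 1: [9, 11]; color 2: [2, 14]; color 3: [5, 6]; color 4: [3, 12].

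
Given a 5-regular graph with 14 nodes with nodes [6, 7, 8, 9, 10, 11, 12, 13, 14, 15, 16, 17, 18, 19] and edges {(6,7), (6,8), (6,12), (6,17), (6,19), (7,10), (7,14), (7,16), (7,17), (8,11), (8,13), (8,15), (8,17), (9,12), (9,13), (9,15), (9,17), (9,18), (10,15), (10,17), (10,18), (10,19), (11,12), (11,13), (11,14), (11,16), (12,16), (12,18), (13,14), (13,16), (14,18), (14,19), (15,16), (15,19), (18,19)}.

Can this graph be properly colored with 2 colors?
The clique on vertices [6, 8, 17] has size 3 > 2, so it alone needs 3 colors.

No, G is not 2-colorable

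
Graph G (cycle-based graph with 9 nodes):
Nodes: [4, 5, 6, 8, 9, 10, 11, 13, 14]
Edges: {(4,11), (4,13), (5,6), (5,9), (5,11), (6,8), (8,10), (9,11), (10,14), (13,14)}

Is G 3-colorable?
A valid 3-coloring: color 1: [4, 5, 8, 14]; color 2: [6, 10, 11, 13]; color 3: [9].
(χ(G) = 3 ≤ 3.)

Yes, G is 3-colorable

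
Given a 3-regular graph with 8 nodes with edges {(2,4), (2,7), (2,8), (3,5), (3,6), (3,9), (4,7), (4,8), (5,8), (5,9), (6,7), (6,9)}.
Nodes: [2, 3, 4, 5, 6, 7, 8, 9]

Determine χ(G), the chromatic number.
Clique number ω(G) = 3 (lower bound: χ ≥ ω).
The clique on [2, 4, 8] has size 3, forcing χ ≥ 3, and the coloring below uses 3 colors, so χ(G) = 3.
A valid 3-coloring: color 1: [3, 7, 8]; color 2: [4, 9]; color 3: [2, 5, 6].

χ(G) = 3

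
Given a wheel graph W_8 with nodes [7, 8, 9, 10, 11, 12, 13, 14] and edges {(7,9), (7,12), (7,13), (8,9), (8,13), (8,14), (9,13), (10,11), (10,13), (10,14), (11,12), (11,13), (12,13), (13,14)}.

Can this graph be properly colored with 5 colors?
A valid 5-coloring: color 1: [13]; color 2: [7, 11, 14]; color 3: [8, 10, 12]; color 4: [9].
(χ(G) = 4 ≤ 5.)

Yes, G is 5-colorable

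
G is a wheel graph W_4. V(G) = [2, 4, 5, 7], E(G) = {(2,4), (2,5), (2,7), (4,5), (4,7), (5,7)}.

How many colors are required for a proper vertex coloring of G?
χ(G) = 4

Clique number ω(G) = 4 (lower bound: χ ≥ ω).
The clique on [2, 4, 5, 7] has size 4, forcing χ ≥ 4, and the coloring below uses 4 colors, so χ(G) = 4.
A valid 4-coloring: color 1: [7]; color 2: [2]; color 3: [4]; color 4: [5].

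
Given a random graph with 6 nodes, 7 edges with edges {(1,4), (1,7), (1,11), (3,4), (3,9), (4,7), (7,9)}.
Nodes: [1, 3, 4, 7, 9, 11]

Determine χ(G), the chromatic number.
χ(G) = 3

Clique number ω(G) = 3 (lower bound: χ ≥ ω).
The clique on [1, 4, 7] has size 3, forcing χ ≥ 3, and the coloring below uses 3 colors, so χ(G) = 3.
A valid 3-coloring: color 1: [3, 7, 11]; color 2: [4, 9]; color 3: [1].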